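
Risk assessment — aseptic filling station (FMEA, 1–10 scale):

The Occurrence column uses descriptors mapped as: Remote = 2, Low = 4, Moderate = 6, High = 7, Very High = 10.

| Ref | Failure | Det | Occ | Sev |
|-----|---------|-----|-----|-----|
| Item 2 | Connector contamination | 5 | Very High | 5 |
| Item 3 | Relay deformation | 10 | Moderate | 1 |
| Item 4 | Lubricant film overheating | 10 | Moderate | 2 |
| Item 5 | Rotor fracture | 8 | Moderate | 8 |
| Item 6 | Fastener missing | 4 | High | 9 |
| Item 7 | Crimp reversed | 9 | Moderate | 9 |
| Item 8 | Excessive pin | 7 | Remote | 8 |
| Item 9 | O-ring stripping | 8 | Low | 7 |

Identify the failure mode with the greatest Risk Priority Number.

RPN = Severity × Occurrence × Detection:
  Item 2: 5 × 10 × 5 = 250
  Item 3: 1 × 6 × 10 = 60
  Item 4: 2 × 6 × 10 = 120
  Item 5: 8 × 6 × 8 = 384
  Item 6: 9 × 7 × 4 = 252
  Item 7: 9 × 6 × 9 = 486
  Item 8: 8 × 2 × 7 = 112
  Item 9: 7 × 4 × 8 = 224
Highest RPN is 486 → Item 7.

Item 7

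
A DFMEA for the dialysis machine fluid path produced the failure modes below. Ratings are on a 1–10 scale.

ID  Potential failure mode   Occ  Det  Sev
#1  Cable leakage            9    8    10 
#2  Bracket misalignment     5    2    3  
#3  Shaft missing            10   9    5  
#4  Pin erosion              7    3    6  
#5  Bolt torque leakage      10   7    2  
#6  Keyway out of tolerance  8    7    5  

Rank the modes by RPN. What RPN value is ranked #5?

126

RPN = Severity × Occurrence × Detection:
  #1: 10 × 9 × 8 = 720
  #2: 3 × 5 × 2 = 30
  #3: 5 × 10 × 9 = 450
  #4: 6 × 7 × 3 = 126
  #5: 2 × 10 × 7 = 140
  #6: 5 × 8 × 7 = 280
Sorted descending: 720, 450, 280, 140, 126, 30.
The fifth-highest RPN is 126 (#4).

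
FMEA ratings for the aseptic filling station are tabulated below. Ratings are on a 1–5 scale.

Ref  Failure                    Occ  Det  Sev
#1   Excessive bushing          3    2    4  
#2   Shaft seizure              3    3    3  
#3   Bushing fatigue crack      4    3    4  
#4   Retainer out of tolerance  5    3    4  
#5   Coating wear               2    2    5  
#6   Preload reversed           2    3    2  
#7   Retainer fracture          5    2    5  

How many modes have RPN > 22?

RPN = Severity × Occurrence × Detection:
  #1: 4 × 3 × 2 = 24
  #2: 3 × 3 × 3 = 27
  #3: 4 × 4 × 3 = 48
  #4: 4 × 5 × 3 = 60
  #5: 5 × 2 × 2 = 20
  #6: 2 × 2 × 3 = 12
  #7: 5 × 5 × 2 = 50
Modes with RPN > 22: #1 (24), #2 (27), #3 (48), #4 (60), #7 (50) → 5.

5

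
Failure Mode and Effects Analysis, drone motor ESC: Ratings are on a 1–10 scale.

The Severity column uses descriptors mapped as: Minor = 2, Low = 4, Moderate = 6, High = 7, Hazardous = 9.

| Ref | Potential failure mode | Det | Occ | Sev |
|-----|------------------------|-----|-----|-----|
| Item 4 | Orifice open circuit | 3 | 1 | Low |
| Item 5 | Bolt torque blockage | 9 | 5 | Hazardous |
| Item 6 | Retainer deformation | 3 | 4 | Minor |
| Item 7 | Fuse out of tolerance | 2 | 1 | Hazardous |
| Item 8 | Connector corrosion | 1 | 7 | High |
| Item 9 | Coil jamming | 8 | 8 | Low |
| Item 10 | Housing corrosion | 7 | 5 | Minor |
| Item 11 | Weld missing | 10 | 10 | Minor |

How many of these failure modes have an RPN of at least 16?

7

RPN = Severity × Occurrence × Detection:
  Item 4: 4 × 1 × 3 = 12
  Item 5: 9 × 5 × 9 = 405
  Item 6: 2 × 4 × 3 = 24
  Item 7: 9 × 1 × 2 = 18
  Item 8: 7 × 7 × 1 = 49
  Item 9: 4 × 8 × 8 = 256
  Item 10: 2 × 5 × 7 = 70
  Item 11: 2 × 10 × 10 = 200
Modes with RPN ≥ 16: Item 5 (405), Item 6 (24), Item 7 (18), Item 8 (49), Item 9 (256), Item 10 (70), Item 11 (200) → 7.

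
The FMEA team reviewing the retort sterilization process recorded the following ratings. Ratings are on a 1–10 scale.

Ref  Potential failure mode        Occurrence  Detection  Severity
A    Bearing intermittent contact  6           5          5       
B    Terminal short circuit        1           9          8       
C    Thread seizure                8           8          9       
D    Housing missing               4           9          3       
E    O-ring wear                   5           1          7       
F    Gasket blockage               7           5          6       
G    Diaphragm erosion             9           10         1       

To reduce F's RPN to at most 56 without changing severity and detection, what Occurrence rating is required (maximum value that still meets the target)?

1

F: S=6, O=7, D=5 → current RPN = 210.
Fixed product = 30. Need 30 × O ≤ 56, so O ≤ 56/30 = 1.87.
Maximum integer Occurrence rating = 1 (gives RPN 30; O=2 would give 60 > 56).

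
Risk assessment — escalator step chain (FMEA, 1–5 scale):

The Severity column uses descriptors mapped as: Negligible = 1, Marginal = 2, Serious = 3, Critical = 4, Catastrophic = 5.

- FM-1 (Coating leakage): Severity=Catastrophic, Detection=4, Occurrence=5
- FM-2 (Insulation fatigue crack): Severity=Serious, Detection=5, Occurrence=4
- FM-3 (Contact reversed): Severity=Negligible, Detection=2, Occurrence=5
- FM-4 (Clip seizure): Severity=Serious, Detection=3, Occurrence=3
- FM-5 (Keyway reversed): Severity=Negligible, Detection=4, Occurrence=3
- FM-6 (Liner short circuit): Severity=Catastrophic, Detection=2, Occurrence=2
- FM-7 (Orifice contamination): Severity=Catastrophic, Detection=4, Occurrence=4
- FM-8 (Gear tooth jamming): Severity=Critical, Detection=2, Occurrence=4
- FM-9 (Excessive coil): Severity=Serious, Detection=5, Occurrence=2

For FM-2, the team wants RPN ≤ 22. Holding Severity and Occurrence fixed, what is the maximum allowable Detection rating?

1

FM-2: S=3, O=4, D=5 → current RPN = 60.
Fixed product = 12. Need 12 × D ≤ 22, so D ≤ 22/12 = 1.83.
Maximum integer Detection rating = 1 (gives RPN 12; D=2 would give 24 > 22).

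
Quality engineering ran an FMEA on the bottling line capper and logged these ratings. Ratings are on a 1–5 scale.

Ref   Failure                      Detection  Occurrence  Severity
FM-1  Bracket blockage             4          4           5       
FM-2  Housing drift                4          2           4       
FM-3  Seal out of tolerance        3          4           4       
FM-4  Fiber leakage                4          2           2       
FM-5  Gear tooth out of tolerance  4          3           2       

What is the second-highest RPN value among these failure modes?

48

RPN = Severity × Occurrence × Detection:
  FM-1: 5 × 4 × 4 = 80
  FM-2: 4 × 2 × 4 = 32
  FM-3: 4 × 4 × 3 = 48
  FM-4: 2 × 2 × 4 = 16
  FM-5: 2 × 3 × 4 = 24
Sorted descending: 80, 48, 32, 24, 16.
The second-highest RPN is 48 (FM-3).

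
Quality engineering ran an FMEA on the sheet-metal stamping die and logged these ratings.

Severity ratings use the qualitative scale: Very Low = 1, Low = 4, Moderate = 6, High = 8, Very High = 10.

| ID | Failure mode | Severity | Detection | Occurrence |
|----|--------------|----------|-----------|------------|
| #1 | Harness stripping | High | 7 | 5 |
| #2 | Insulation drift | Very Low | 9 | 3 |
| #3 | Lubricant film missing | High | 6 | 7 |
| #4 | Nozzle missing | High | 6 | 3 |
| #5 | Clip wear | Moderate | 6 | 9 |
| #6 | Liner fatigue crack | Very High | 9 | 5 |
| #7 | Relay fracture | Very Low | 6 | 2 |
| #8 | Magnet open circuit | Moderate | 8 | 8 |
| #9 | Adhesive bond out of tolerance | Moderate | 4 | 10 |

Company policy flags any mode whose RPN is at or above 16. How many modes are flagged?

8

RPN = Severity × Occurrence × Detection:
  #1: 8 × 5 × 7 = 280
  #2: 1 × 3 × 9 = 27
  #3: 8 × 7 × 6 = 336
  #4: 8 × 3 × 6 = 144
  #5: 6 × 9 × 6 = 324
  #6: 10 × 5 × 9 = 450
  #7: 1 × 2 × 6 = 12
  #8: 6 × 8 × 8 = 384
  #9: 6 × 10 × 4 = 240
Modes with RPN ≥ 16: #1 (280), #2 (27), #3 (336), #4 (144), #5 (324), #6 (450), #8 (384), #9 (240) → 8.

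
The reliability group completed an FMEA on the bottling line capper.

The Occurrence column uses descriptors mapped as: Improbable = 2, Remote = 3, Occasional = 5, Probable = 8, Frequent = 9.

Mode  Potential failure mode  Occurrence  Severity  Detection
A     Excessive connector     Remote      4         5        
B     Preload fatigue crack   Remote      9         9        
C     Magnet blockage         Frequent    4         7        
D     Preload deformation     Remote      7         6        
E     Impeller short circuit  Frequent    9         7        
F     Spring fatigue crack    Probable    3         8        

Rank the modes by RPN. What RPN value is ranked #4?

192

RPN = Severity × Occurrence × Detection:
  A: 4 × 3 × 5 = 60
  B: 9 × 3 × 9 = 243
  C: 4 × 9 × 7 = 252
  D: 7 × 3 × 6 = 126
  E: 9 × 9 × 7 = 567
  F: 3 × 8 × 8 = 192
Sorted descending: 567, 252, 243, 192, 126, 60.
The fourth-highest RPN is 192 (F).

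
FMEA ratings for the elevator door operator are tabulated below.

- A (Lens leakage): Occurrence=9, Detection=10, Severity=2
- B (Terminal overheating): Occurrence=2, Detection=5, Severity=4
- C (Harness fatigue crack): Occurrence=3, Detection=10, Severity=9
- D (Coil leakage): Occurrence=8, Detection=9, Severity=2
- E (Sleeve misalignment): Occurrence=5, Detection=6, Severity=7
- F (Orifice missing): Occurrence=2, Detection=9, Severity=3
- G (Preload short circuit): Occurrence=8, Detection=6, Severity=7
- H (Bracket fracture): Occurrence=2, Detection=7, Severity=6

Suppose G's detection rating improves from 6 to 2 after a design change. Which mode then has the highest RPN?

C

RPN = Severity × Occurrence × Detection:
  A: 2 × 9 × 10 = 180
  B: 4 × 2 × 5 = 40
  C: 9 × 3 × 10 = 270
  D: 2 × 8 × 9 = 144
  E: 7 × 5 × 6 = 210
  F: 3 × 2 × 9 = 54
  G: 7 × 8 × 6 = 336
  H: 6 × 2 × 7 = 84
After action: G → 7 × 8 × 2 = 112.
Revised RPNs: C=270, E=210, A=180, D=144, G=112, H=84, F=54, B=40.
Highest is now C (270).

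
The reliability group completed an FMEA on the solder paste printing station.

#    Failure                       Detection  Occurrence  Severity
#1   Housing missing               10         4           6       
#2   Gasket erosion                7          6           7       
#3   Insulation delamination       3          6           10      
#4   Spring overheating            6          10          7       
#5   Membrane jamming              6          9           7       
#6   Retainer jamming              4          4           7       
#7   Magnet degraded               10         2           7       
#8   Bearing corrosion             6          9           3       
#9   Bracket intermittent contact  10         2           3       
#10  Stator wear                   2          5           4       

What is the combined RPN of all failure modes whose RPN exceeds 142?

1674

RPN = Severity × Occurrence × Detection:
  #1: 6 × 4 × 10 = 240
  #2: 7 × 6 × 7 = 294
  #3: 10 × 6 × 3 = 180
  #4: 7 × 10 × 6 = 420
  #5: 7 × 9 × 6 = 378
  #6: 7 × 4 × 4 = 112
  #7: 7 × 2 × 10 = 140
  #8: 3 × 9 × 6 = 162
  #9: 3 × 2 × 10 = 60
  #10: 4 × 5 × 2 = 40
RPN > 142: #1 (240), #2 (294), #3 (180), #4 (420), #5 (378), #8 (162).
Sum: 240 + 294 + 180 + 420 + 378 + 162 = 1674.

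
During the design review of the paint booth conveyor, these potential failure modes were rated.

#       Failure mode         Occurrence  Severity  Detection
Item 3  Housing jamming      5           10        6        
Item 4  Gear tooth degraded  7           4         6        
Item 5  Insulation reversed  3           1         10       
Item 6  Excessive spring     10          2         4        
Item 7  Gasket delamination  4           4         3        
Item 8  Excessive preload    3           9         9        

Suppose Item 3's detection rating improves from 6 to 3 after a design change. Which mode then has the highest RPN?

RPN = Severity × Occurrence × Detection:
  Item 3: 10 × 5 × 6 = 300
  Item 4: 4 × 7 × 6 = 168
  Item 5: 1 × 3 × 10 = 30
  Item 6: 2 × 10 × 4 = 80
  Item 7: 4 × 4 × 3 = 48
  Item 8: 9 × 3 × 9 = 243
After action: Item 3 → 10 × 5 × 3 = 150.
Revised RPNs: Item 8=243, Item 4=168, Item 3=150, Item 6=80, Item 7=48, Item 5=30.
Highest is now Item 8 (243).

Item 8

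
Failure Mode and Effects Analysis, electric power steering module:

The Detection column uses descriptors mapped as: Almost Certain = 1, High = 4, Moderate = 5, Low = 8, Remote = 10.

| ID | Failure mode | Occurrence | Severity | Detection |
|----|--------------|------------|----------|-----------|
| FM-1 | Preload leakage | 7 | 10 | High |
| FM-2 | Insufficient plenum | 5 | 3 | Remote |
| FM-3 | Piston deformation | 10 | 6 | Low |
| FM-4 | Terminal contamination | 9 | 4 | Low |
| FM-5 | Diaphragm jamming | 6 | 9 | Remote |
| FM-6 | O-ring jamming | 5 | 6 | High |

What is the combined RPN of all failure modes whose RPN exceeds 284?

1308

RPN = Severity × Occurrence × Detection:
  FM-1: 10 × 7 × 4 = 280
  FM-2: 3 × 5 × 10 = 150
  FM-3: 6 × 10 × 8 = 480
  FM-4: 4 × 9 × 8 = 288
  FM-5: 9 × 6 × 10 = 540
  FM-6: 6 × 5 × 4 = 120
RPN > 284: FM-3 (480), FM-4 (288), FM-5 (540).
Sum: 480 + 288 + 540 = 1308.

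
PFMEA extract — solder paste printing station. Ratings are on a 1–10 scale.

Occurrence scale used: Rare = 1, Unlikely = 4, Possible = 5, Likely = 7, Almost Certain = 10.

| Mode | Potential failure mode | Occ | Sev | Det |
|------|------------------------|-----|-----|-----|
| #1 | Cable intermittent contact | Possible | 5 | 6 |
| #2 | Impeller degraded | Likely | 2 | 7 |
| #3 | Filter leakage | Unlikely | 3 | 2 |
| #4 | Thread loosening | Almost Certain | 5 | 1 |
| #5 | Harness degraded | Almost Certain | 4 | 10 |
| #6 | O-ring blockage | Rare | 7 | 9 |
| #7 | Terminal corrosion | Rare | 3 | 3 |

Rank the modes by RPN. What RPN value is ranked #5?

RPN = Severity × Occurrence × Detection:
  #1: 5 × 5 × 6 = 150
  #2: 2 × 7 × 7 = 98
  #3: 3 × 4 × 2 = 24
  #4: 5 × 10 × 1 = 50
  #5: 4 × 10 × 10 = 400
  #6: 7 × 1 × 9 = 63
  #7: 3 × 1 × 3 = 9
Sorted descending: 400, 150, 98, 63, 50, 24, 9.
The fifth-highest RPN is 50 (#4).

50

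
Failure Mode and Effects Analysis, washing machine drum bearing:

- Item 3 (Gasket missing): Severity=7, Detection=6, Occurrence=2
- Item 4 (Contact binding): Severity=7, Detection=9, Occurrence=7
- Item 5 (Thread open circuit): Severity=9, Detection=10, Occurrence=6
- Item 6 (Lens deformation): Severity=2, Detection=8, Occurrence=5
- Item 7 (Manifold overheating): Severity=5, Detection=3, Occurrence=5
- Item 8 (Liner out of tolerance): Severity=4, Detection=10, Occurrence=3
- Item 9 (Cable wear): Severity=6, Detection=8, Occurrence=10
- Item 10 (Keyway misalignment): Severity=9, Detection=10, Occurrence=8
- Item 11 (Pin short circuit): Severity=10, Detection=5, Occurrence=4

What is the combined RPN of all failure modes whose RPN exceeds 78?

RPN = Severity × Occurrence × Detection:
  Item 3: 7 × 2 × 6 = 84
  Item 4: 7 × 7 × 9 = 441
  Item 5: 9 × 6 × 10 = 540
  Item 6: 2 × 5 × 8 = 80
  Item 7: 5 × 5 × 3 = 75
  Item 8: 4 × 3 × 10 = 120
  Item 9: 6 × 10 × 8 = 480
  Item 10: 9 × 8 × 10 = 720
  Item 11: 10 × 4 × 5 = 200
RPN > 78: Item 3 (84), Item 4 (441), Item 5 (540), Item 6 (80), Item 8 (120), Item 9 (480), Item 10 (720), Item 11 (200).
Sum: 84 + 441 + 540 + 80 + 120 + 480 + 720 + 200 = 2665.

2665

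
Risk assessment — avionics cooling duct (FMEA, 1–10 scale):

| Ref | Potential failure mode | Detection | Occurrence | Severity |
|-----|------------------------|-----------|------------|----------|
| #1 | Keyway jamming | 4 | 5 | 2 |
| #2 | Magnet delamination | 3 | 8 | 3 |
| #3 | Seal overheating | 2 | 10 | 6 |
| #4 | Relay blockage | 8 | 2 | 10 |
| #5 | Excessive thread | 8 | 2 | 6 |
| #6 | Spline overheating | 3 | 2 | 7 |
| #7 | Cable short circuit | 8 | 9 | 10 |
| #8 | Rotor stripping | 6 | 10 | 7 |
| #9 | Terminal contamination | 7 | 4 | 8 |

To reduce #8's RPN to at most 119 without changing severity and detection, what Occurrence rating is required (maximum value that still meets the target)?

#8: S=7, O=10, D=6 → current RPN = 420.
Fixed product = 42. Need 42 × O ≤ 119, so O ≤ 119/42 = 2.83.
Maximum integer Occurrence rating = 2 (gives RPN 84; O=3 would give 126 > 119).

2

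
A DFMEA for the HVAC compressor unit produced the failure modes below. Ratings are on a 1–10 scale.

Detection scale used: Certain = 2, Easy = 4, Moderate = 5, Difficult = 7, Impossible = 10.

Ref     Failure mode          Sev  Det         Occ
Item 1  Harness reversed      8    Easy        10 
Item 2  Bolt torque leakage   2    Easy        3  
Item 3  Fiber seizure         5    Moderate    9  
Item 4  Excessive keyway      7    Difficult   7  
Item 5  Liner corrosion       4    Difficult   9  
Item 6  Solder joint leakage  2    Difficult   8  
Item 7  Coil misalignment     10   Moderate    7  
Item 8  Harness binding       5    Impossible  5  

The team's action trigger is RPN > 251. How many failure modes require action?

RPN = Severity × Occurrence × Detection:
  Item 1: 8 × 10 × 4 = 320
  Item 2: 2 × 3 × 4 = 24
  Item 3: 5 × 9 × 5 = 225
  Item 4: 7 × 7 × 7 = 343
  Item 5: 4 × 9 × 7 = 252
  Item 6: 2 × 8 × 7 = 112
  Item 7: 10 × 7 × 5 = 350
  Item 8: 5 × 5 × 10 = 250
Modes with RPN > 251: Item 1 (320), Item 4 (343), Item 5 (252), Item 7 (350) → 4.

4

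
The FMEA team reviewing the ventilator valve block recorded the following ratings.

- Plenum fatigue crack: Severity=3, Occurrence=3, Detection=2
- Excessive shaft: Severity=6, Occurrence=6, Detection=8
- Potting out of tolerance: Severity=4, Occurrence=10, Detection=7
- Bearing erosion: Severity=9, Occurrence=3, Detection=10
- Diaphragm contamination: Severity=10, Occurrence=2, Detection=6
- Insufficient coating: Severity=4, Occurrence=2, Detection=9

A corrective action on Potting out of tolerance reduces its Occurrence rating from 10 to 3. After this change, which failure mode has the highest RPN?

Excessive shaft

RPN = Severity × Occurrence × Detection:
  Plenum fatigue crack: 3 × 3 × 2 = 18
  Excessive shaft: 6 × 6 × 8 = 288
  Potting out of tolerance: 4 × 10 × 7 = 280
  Bearing erosion: 9 × 3 × 10 = 270
  Diaphragm contamination: 10 × 2 × 6 = 120
  Insufficient coating: 4 × 2 × 9 = 72
After action: Potting out of tolerance → 4 × 3 × 7 = 84.
Revised RPNs: Excessive shaft=288, Bearing erosion=270, Diaphragm contamination=120, Potting out of tolerance=84, Insufficient coating=72, Plenum fatigue crack=18.
Highest is now Excessive shaft (288).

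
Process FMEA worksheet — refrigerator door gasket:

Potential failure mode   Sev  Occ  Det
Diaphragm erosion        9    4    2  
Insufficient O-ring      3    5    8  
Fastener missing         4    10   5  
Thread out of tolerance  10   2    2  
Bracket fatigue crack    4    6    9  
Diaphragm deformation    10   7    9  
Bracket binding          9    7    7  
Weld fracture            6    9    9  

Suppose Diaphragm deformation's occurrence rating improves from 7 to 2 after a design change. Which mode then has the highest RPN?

Weld fracture

RPN = Severity × Occurrence × Detection:
  Diaphragm erosion: 9 × 4 × 2 = 72
  Insufficient O-ring: 3 × 5 × 8 = 120
  Fastener missing: 4 × 10 × 5 = 200
  Thread out of tolerance: 10 × 2 × 2 = 40
  Bracket fatigue crack: 4 × 6 × 9 = 216
  Diaphragm deformation: 10 × 7 × 9 = 630
  Bracket binding: 9 × 7 × 7 = 441
  Weld fracture: 6 × 9 × 9 = 486
After action: Diaphragm deformation → 10 × 2 × 9 = 180.
Revised RPNs: Weld fracture=486, Bracket binding=441, Bracket fatigue crack=216, Fastener missing=200, Diaphragm deformation=180, Insufficient O-ring=120, Diaphragm erosion=72, Thread out of tolerance=40.
Highest is now Weld fracture (486).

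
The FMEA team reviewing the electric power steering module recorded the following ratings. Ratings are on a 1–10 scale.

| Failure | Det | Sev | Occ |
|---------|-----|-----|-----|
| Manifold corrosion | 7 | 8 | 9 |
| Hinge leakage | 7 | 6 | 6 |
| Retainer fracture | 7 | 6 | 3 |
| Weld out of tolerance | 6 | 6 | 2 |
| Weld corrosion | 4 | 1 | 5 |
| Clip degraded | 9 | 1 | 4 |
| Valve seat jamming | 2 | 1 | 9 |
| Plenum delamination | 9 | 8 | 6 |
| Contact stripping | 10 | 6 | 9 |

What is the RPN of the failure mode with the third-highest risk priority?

RPN = Severity × Occurrence × Detection:
  Manifold corrosion: 8 × 9 × 7 = 504
  Hinge leakage: 6 × 6 × 7 = 252
  Retainer fracture: 6 × 3 × 7 = 126
  Weld out of tolerance: 6 × 2 × 6 = 72
  Weld corrosion: 1 × 5 × 4 = 20
  Clip degraded: 1 × 4 × 9 = 36
  Valve seat jamming: 1 × 9 × 2 = 18
  Plenum delamination: 8 × 6 × 9 = 432
  Contact stripping: 6 × 9 × 10 = 540
Sorted descending: 540, 504, 432, 252, 126, 72, 36, 20, 18.
The third-highest RPN is 432 (Plenum delamination).

432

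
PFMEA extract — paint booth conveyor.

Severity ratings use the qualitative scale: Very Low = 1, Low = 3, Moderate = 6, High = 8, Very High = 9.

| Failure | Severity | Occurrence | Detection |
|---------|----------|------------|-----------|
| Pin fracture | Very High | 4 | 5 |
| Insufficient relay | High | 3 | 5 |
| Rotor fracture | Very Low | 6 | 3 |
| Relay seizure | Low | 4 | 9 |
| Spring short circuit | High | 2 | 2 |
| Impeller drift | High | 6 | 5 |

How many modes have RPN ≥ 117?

RPN = Severity × Occurrence × Detection:
  Pin fracture: 9 × 4 × 5 = 180
  Insufficient relay: 8 × 3 × 5 = 120
  Rotor fracture: 1 × 6 × 3 = 18
  Relay seizure: 3 × 4 × 9 = 108
  Spring short circuit: 8 × 2 × 2 = 32
  Impeller drift: 8 × 6 × 5 = 240
Modes with RPN ≥ 117: Pin fracture (180), Insufficient relay (120), Impeller drift (240) → 3.

3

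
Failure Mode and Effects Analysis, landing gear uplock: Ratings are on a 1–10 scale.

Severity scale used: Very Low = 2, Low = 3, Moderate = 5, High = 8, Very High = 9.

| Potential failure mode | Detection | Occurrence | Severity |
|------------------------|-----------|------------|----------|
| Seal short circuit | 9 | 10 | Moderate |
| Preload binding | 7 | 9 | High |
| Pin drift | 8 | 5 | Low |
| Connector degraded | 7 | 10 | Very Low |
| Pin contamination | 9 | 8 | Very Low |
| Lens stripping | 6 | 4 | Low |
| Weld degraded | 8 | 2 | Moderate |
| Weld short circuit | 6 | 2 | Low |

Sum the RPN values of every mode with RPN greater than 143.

RPN = Severity × Occurrence × Detection:
  Seal short circuit: 5 × 10 × 9 = 450
  Preload binding: 8 × 9 × 7 = 504
  Pin drift: 3 × 5 × 8 = 120
  Connector degraded: 2 × 10 × 7 = 140
  Pin contamination: 2 × 8 × 9 = 144
  Lens stripping: 3 × 4 × 6 = 72
  Weld degraded: 5 × 2 × 8 = 80
  Weld short circuit: 3 × 2 × 6 = 36
RPN > 143: Seal short circuit (450), Preload binding (504), Pin contamination (144).
Sum: 450 + 504 + 144 = 1098.

1098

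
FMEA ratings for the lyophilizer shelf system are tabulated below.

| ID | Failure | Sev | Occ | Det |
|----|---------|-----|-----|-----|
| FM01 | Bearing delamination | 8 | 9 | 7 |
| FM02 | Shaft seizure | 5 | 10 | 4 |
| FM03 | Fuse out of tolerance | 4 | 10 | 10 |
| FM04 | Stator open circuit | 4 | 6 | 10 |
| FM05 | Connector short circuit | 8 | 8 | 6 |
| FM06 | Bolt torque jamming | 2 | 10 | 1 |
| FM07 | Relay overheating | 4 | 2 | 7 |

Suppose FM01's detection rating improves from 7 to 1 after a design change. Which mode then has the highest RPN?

RPN = Severity × Occurrence × Detection:
  FM01: 8 × 9 × 7 = 504
  FM02: 5 × 10 × 4 = 200
  FM03: 4 × 10 × 10 = 400
  FM04: 4 × 6 × 10 = 240
  FM05: 8 × 8 × 6 = 384
  FM06: 2 × 10 × 1 = 20
  FM07: 4 × 2 × 7 = 56
After action: FM01 → 8 × 9 × 1 = 72.
Revised RPNs: FM03=400, FM05=384, FM04=240, FM02=200, FM01=72, FM07=56, FM06=20.
Highest is now FM03 (400).

FM03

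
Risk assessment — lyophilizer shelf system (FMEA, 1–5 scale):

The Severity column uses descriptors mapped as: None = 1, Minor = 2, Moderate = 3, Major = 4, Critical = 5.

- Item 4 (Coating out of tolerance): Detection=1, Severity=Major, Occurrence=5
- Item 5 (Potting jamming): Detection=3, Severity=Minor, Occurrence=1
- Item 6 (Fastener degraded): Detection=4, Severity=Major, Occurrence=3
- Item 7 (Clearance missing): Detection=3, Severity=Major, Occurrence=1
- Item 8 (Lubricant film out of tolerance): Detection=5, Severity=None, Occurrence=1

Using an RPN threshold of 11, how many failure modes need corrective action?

RPN = Severity × Occurrence × Detection:
  Item 4: 4 × 5 × 1 = 20
  Item 5: 2 × 1 × 3 = 6
  Item 6: 4 × 3 × 4 = 48
  Item 7: 4 × 1 × 3 = 12
  Item 8: 1 × 1 × 5 = 5
Modes with RPN ≥ 11: Item 4 (20), Item 6 (48), Item 7 (12) → 3.

3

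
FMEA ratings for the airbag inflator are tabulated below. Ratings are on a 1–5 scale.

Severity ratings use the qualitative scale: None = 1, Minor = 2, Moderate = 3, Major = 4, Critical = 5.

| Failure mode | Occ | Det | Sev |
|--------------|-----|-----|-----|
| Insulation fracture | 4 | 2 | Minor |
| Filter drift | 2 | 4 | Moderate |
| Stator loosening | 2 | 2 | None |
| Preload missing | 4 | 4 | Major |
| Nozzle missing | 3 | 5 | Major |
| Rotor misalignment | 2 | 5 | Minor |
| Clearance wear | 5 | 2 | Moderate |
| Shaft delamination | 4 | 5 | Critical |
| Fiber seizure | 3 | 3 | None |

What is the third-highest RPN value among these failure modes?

60

RPN = Severity × Occurrence × Detection:
  Insulation fracture: 2 × 4 × 2 = 16
  Filter drift: 3 × 2 × 4 = 24
  Stator loosening: 1 × 2 × 2 = 4
  Preload missing: 4 × 4 × 4 = 64
  Nozzle missing: 4 × 3 × 5 = 60
  Rotor misalignment: 2 × 2 × 5 = 20
  Clearance wear: 3 × 5 × 2 = 30
  Shaft delamination: 5 × 4 × 5 = 100
  Fiber seizure: 1 × 3 × 3 = 9
Sorted descending: 100, 64, 60, 30, 24, 20, 16, 9, 4.
The third-highest RPN is 60 (Nozzle missing).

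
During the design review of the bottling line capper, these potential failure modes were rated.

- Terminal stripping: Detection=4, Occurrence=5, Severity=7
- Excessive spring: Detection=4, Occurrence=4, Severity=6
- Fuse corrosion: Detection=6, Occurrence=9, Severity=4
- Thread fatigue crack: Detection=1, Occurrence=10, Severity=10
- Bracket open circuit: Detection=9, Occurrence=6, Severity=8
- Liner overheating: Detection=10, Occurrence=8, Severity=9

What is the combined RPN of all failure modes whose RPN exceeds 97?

RPN = Severity × Occurrence × Detection:
  Terminal stripping: 7 × 5 × 4 = 140
  Excessive spring: 6 × 4 × 4 = 96
  Fuse corrosion: 4 × 9 × 6 = 216
  Thread fatigue crack: 10 × 10 × 1 = 100
  Bracket open circuit: 8 × 6 × 9 = 432
  Liner overheating: 9 × 8 × 10 = 720
RPN > 97: Terminal stripping (140), Fuse corrosion (216), Thread fatigue crack (100), Bracket open circuit (432), Liner overheating (720).
Sum: 140 + 216 + 100 + 432 + 720 = 1608.

1608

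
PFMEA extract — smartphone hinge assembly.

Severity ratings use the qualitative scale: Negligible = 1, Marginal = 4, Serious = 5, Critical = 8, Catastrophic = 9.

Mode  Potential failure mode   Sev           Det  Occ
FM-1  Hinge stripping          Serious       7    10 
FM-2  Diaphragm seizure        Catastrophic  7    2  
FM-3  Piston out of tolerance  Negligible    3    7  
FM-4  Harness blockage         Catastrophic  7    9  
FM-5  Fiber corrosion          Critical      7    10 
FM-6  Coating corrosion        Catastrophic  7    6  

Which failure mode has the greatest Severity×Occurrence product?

FM-4

Criticality = Severity × Occurrence:
  FM-1: 5 × 10 = 50
  FM-2: 9 × 2 = 18
  FM-3: 1 × 7 = 7
  FM-4: 9 × 9 = 81
  FM-5: 8 × 10 = 80
  FM-6: 9 × 6 = 54
Highest criticality is 81 → FM-4.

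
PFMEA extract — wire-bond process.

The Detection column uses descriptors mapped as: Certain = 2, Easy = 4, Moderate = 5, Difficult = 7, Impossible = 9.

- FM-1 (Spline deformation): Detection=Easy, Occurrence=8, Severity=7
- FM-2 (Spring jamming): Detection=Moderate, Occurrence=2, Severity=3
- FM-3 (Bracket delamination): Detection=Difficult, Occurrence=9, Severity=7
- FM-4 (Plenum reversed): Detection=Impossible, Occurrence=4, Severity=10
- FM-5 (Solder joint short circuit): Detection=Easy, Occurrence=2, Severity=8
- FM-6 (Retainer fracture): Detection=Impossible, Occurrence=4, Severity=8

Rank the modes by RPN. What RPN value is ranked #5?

64

RPN = Severity × Occurrence × Detection:
  FM-1: 7 × 8 × 4 = 224
  FM-2: 3 × 2 × 5 = 30
  FM-3: 7 × 9 × 7 = 441
  FM-4: 10 × 4 × 9 = 360
  FM-5: 8 × 2 × 4 = 64
  FM-6: 8 × 4 × 9 = 288
Sorted descending: 441, 360, 288, 224, 64, 30.
The fifth-highest RPN is 64 (FM-5).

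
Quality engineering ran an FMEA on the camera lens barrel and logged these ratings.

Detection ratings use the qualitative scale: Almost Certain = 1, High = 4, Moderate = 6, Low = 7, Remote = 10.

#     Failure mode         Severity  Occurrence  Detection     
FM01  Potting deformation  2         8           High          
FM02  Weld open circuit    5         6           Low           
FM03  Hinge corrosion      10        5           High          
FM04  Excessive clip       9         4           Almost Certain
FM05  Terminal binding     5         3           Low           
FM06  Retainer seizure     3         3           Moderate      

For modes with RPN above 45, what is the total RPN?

633

RPN = Severity × Occurrence × Detection:
  FM01: 2 × 8 × 4 = 64
  FM02: 5 × 6 × 7 = 210
  FM03: 10 × 5 × 4 = 200
  FM04: 9 × 4 × 1 = 36
  FM05: 5 × 3 × 7 = 105
  FM06: 3 × 3 × 6 = 54
RPN > 45: FM01 (64), FM02 (210), FM03 (200), FM05 (105), FM06 (54).
Sum: 64 + 210 + 200 + 105 + 54 = 633.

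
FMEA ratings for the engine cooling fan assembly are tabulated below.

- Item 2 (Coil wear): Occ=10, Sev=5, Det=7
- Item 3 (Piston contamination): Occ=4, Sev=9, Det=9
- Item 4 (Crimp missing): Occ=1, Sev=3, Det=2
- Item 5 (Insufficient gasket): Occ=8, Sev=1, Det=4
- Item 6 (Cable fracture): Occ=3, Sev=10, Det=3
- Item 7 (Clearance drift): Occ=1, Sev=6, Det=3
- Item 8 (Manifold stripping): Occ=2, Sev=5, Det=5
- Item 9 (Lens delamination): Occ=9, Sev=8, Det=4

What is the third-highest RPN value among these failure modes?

RPN = Severity × Occurrence × Detection:
  Item 2: 5 × 10 × 7 = 350
  Item 3: 9 × 4 × 9 = 324
  Item 4: 3 × 1 × 2 = 6
  Item 5: 1 × 8 × 4 = 32
  Item 6: 10 × 3 × 3 = 90
  Item 7: 6 × 1 × 3 = 18
  Item 8: 5 × 2 × 5 = 50
  Item 9: 8 × 9 × 4 = 288
Sorted descending: 350, 324, 288, 90, 50, 32, 18, 6.
The third-highest RPN is 288 (Item 9).

288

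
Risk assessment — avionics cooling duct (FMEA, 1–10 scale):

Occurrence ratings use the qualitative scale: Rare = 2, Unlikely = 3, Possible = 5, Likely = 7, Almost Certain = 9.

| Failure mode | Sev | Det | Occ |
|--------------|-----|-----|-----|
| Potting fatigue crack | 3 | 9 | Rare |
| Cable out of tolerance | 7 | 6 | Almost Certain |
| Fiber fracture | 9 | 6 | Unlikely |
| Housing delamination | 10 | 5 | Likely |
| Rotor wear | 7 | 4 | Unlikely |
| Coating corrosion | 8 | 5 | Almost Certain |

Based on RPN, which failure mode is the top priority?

Cable out of tolerance

RPN = Severity × Occurrence × Detection:
  Potting fatigue crack: 3 × 2 × 9 = 54
  Cable out of tolerance: 7 × 9 × 6 = 378
  Fiber fracture: 9 × 3 × 6 = 162
  Housing delamination: 10 × 7 × 5 = 350
  Rotor wear: 7 × 3 × 4 = 84
  Coating corrosion: 8 × 9 × 5 = 360
Highest RPN is 378 → Cable out of tolerance.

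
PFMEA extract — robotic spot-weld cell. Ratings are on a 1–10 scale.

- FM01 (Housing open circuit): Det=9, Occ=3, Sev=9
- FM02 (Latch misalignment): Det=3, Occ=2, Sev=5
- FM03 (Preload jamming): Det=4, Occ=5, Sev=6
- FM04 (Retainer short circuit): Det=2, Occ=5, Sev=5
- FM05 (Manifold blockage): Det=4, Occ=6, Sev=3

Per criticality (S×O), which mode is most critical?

FM03

Criticality = Severity × Occurrence:
  FM01: 9 × 3 = 27
  FM02: 5 × 2 = 10
  FM03: 6 × 5 = 30
  FM04: 5 × 5 = 25
  FM05: 3 × 6 = 18
Highest criticality is 30 → FM03.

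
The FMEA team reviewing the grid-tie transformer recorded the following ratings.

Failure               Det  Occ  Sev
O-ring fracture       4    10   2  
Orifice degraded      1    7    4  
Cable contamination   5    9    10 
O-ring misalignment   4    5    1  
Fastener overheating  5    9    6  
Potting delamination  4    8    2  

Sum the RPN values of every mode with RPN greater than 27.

RPN = Severity × Occurrence × Detection:
  O-ring fracture: 2 × 10 × 4 = 80
  Orifice degraded: 4 × 7 × 1 = 28
  Cable contamination: 10 × 9 × 5 = 450
  O-ring misalignment: 1 × 5 × 4 = 20
  Fastener overheating: 6 × 9 × 5 = 270
  Potting delamination: 2 × 8 × 4 = 64
RPN > 27: O-ring fracture (80), Orifice degraded (28), Cable contamination (450), Fastener overheating (270), Potting delamination (64).
Sum: 80 + 28 + 450 + 270 + 64 = 892.

892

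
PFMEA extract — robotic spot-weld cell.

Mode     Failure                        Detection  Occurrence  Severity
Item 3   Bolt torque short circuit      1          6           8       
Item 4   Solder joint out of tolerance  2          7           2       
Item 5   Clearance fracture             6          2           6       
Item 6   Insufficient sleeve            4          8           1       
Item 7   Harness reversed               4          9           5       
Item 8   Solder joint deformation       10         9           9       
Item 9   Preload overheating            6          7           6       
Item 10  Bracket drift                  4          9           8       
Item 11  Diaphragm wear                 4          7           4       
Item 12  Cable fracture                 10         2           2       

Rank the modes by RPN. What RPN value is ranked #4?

180

RPN = Severity × Occurrence × Detection:
  Item 3: 8 × 6 × 1 = 48
  Item 4: 2 × 7 × 2 = 28
  Item 5: 6 × 2 × 6 = 72
  Item 6: 1 × 8 × 4 = 32
  Item 7: 5 × 9 × 4 = 180
  Item 8: 9 × 9 × 10 = 810
  Item 9: 6 × 7 × 6 = 252
  Item 10: 8 × 9 × 4 = 288
  Item 11: 4 × 7 × 4 = 112
  Item 12: 2 × 2 × 10 = 40
Sorted descending: 810, 288, 252, 180, 112, 72, 48, 40, 32, 28.
The fourth-highest RPN is 180 (Item 7).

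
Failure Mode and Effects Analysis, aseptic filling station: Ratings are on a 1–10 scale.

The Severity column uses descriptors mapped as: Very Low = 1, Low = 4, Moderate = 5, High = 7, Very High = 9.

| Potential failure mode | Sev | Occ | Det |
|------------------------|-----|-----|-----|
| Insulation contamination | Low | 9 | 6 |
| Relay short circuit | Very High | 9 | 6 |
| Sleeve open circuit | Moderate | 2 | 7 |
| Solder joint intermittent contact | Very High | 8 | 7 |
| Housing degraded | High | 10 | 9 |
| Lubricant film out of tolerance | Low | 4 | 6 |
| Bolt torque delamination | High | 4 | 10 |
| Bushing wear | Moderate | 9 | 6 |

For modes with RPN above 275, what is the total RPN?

RPN = Severity × Occurrence × Detection:
  Insulation contamination: 4 × 9 × 6 = 216
  Relay short circuit: 9 × 9 × 6 = 486
  Sleeve open circuit: 5 × 2 × 7 = 70
  Solder joint intermittent contact: 9 × 8 × 7 = 504
  Housing degraded: 7 × 10 × 9 = 630
  Lubricant film out of tolerance: 4 × 4 × 6 = 96
  Bolt torque delamination: 7 × 4 × 10 = 280
  Bushing wear: 5 × 9 × 6 = 270
RPN > 275: Relay short circuit (486), Solder joint intermittent contact (504), Housing degraded (630), Bolt torque delamination (280).
Sum: 486 + 504 + 630 + 280 = 1900.

1900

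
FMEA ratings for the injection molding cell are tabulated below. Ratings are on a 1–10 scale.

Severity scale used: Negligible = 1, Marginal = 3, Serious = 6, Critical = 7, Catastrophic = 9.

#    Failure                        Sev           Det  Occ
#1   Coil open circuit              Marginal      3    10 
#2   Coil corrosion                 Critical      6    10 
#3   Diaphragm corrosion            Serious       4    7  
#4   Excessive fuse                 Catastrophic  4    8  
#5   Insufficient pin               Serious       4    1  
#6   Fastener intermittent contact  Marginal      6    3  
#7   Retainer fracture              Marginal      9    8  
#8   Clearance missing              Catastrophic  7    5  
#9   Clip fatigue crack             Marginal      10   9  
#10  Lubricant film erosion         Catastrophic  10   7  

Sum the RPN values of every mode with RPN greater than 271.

1653

RPN = Severity × Occurrence × Detection:
  #1: 3 × 10 × 3 = 90
  #2: 7 × 10 × 6 = 420
  #3: 6 × 7 × 4 = 168
  #4: 9 × 8 × 4 = 288
  #5: 6 × 1 × 4 = 24
  #6: 3 × 3 × 6 = 54
  #7: 3 × 8 × 9 = 216
  #8: 9 × 5 × 7 = 315
  #9: 3 × 9 × 10 = 270
  #10: 9 × 7 × 10 = 630
RPN > 271: #2 (420), #4 (288), #8 (315), #10 (630).
Sum: 420 + 288 + 315 + 630 = 1653.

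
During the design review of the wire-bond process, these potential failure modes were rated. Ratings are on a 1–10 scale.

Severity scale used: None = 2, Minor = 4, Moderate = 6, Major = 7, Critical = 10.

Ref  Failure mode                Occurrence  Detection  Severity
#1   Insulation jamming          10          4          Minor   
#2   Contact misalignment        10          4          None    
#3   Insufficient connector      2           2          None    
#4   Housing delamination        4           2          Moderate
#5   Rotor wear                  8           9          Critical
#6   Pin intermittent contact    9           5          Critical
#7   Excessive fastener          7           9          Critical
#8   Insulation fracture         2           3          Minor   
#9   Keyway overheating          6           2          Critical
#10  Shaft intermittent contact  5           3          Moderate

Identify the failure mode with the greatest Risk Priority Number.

#5

RPN = Severity × Occurrence × Detection:
  #1: 4 × 10 × 4 = 160
  #2: 2 × 10 × 4 = 80
  #3: 2 × 2 × 2 = 8
  #4: 6 × 4 × 2 = 48
  #5: 10 × 8 × 9 = 720
  #6: 10 × 9 × 5 = 450
  #7: 10 × 7 × 9 = 630
  #8: 4 × 2 × 3 = 24
  #9: 10 × 6 × 2 = 120
  #10: 6 × 5 × 3 = 90
Highest RPN is 720 → #5.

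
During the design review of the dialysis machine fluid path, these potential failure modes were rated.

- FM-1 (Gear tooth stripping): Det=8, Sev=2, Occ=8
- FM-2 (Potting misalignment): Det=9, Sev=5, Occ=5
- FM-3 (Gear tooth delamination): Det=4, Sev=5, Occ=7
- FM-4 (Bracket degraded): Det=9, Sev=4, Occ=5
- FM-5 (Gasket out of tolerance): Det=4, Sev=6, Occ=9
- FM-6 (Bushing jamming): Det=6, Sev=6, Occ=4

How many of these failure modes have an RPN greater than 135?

RPN = Severity × Occurrence × Detection:
  FM-1: 2 × 8 × 8 = 128
  FM-2: 5 × 5 × 9 = 225
  FM-3: 5 × 7 × 4 = 140
  FM-4: 4 × 5 × 9 = 180
  FM-5: 6 × 9 × 4 = 216
  FM-6: 6 × 4 × 6 = 144
Modes with RPN > 135: FM-2 (225), FM-3 (140), FM-4 (180), FM-5 (216), FM-6 (144) → 5.

5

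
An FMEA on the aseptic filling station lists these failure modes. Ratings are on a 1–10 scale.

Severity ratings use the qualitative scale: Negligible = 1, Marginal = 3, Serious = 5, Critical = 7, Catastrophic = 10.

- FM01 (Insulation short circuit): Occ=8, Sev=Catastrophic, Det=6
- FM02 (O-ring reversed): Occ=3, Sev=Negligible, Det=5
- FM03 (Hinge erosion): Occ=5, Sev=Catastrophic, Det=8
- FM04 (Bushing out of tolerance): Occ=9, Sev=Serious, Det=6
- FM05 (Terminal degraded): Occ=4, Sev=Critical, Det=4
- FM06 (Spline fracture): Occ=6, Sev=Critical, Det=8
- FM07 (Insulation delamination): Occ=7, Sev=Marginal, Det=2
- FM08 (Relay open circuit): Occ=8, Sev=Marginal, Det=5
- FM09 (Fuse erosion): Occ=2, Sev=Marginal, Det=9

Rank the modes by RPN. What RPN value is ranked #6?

RPN = Severity × Occurrence × Detection:
  FM01: 10 × 8 × 6 = 480
  FM02: 1 × 3 × 5 = 15
  FM03: 10 × 5 × 8 = 400
  FM04: 5 × 9 × 6 = 270
  FM05: 7 × 4 × 4 = 112
  FM06: 7 × 6 × 8 = 336
  FM07: 3 × 7 × 2 = 42
  FM08: 3 × 8 × 5 = 120
  FM09: 3 × 2 × 9 = 54
Sorted descending: 480, 400, 336, 270, 120, 112, 54, 42, 15.
The sixth-highest RPN is 112 (FM05).

112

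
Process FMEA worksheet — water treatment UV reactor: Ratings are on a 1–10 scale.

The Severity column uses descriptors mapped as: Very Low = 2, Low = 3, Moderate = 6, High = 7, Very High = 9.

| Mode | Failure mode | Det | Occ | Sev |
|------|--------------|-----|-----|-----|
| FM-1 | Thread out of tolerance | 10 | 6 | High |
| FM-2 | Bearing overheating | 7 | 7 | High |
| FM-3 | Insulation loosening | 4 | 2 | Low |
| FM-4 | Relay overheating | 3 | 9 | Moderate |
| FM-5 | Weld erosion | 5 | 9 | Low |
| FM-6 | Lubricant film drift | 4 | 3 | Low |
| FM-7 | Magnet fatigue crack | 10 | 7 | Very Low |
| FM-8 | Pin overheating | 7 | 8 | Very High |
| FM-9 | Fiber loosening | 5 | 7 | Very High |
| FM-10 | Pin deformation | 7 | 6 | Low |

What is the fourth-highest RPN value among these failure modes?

315

RPN = Severity × Occurrence × Detection:
  FM-1: 7 × 6 × 10 = 420
  FM-2: 7 × 7 × 7 = 343
  FM-3: 3 × 2 × 4 = 24
  FM-4: 6 × 9 × 3 = 162
  FM-5: 3 × 9 × 5 = 135
  FM-6: 3 × 3 × 4 = 36
  FM-7: 2 × 7 × 10 = 140
  FM-8: 9 × 8 × 7 = 504
  FM-9: 9 × 7 × 5 = 315
  FM-10: 3 × 6 × 7 = 126
Sorted descending: 504, 420, 343, 315, 162, 140, 135, 126, 36, 24.
The fourth-highest RPN is 315 (FM-9).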